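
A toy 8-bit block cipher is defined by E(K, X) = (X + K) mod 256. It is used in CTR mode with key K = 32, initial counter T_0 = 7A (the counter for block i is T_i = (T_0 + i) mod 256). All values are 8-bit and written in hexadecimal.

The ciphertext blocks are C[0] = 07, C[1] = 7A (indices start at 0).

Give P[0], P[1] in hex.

P[0] = AB, P[1] = D7

CTR decryption: S_i = E(K, T_i) where T_i is the counter for block i; P_i = C_i ⊕ S_i.
P[0]: T = 7A, S = E(K, T) = AC; 07 ⊕ AC = AB.
P[1]: T = 7B, S = E(K, T) = AD; 7A ⊕ AD = D7.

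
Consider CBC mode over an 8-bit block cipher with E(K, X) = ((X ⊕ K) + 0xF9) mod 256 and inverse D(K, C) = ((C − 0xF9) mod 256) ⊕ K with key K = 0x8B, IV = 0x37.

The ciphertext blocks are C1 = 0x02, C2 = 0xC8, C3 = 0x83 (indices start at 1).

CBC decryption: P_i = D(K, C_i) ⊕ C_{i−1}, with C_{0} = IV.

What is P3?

P3 = 0xC9

P3: D(K, 0x83) = 0x01; 0x01 ⊕ 0xC8 = 0xC9.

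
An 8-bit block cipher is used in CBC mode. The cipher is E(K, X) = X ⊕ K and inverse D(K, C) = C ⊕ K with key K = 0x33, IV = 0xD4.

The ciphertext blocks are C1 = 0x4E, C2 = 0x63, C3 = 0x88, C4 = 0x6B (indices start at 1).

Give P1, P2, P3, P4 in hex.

P1 = 0xA9, P2 = 0x1E, P3 = 0xD8, P4 = 0xD0

CBC decryption: P_i = D(K, C_i) ⊕ C_{i−1}, with C_{0} = IV.
P1: D(K, 0x4E) = 0x7D; 0x7D ⊕ 0xD4 = 0xA9.
P2: D(K, 0x63) = 0x50; 0x50 ⊕ 0x4E = 0x1E.
P3: D(K, 0x88) = 0xBB; 0xBB ⊕ 0x63 = 0xD8.
P4: D(K, 0x6B) = 0x58; 0x58 ⊕ 0x88 = 0xD0.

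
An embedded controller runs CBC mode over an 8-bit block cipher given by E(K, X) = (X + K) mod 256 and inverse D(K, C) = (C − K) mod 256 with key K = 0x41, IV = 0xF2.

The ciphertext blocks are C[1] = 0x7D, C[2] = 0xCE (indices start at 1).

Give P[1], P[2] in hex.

P[1] = 0xCE, P[2] = 0xF0

CBC decryption: P_i = D(K, C_i) ⊕ C_{i−1}, with C_{0} = IV.
P[1]: D(K, 0x7D) = 0x3C; 0x3C ⊕ 0xF2 = 0xCE.
P[2]: D(K, 0xCE) = 0x8D; 0x8D ⊕ 0x7D = 0xF0.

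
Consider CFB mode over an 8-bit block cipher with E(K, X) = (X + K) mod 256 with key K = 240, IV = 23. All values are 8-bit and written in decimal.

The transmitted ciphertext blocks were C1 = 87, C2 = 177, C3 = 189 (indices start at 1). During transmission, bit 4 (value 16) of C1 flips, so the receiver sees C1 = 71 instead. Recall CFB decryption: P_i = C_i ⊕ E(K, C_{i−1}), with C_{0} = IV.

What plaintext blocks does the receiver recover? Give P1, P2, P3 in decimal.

Only C1 changed, to 71. In CFB, a change in C_i flips the same bit in P_i and garbles P_{i+1}. Decrypting the received ciphertext:
P1: E(K, 23) = 7; 71 ⊕ 7 = 64.
P2: E(K, 71) = 55; 177 ⊕ 55 = 134.
P3: E(K, 177) = 161; 189 ⊕ 161 = 28.
Blocks that differ from the original plaintext: P1, P2.

P1 = 64, P2 = 134, P3 = 28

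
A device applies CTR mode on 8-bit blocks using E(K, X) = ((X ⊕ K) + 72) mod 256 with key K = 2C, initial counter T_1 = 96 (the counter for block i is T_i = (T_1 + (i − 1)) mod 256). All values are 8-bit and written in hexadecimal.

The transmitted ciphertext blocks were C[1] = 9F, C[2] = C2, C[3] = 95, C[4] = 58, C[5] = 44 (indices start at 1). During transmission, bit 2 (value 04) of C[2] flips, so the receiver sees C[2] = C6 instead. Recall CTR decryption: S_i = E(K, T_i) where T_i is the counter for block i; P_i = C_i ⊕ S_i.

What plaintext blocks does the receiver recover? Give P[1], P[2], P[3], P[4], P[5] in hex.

P[1] = B3, P[2] = EB, P[3] = B3, P[4] = 7F, P[5] = 6C

Only C[2] changed, to C6. In CTR, a change in C_i flips the same bit in P_i only; the keystream is unaffected. Decrypting the received ciphertext:
P[1]: T = 96, S = E(K, T) = 2C; 9F ⊕ 2C = B3.
P[2]: T = 97, S = E(K, T) = 2D; C6 ⊕ 2D = EB.
P[3]: T = 98, S = E(K, T) = 26; 95 ⊕ 26 = B3.
P[4]: T = 99, S = E(K, T) = 27; 58 ⊕ 27 = 7F.
P[5]: T = 9A, S = E(K, T) = 28; 44 ⊕ 28 = 6C.
Blocks that differ from the original plaintext: P[2].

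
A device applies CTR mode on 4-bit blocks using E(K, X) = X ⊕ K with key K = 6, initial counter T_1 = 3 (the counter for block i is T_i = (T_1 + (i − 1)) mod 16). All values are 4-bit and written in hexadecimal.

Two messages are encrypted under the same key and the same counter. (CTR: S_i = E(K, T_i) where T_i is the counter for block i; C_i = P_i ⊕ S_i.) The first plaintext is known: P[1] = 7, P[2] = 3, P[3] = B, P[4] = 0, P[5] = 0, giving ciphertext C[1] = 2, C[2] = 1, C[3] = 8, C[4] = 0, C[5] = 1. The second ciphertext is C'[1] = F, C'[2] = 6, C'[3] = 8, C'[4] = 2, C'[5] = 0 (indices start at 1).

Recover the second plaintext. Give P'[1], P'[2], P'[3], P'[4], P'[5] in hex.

In CTR with a reused counter, both messages share the same keystream S_i, so C_i ⊕ C'_i = P_i ⊕ P'_i and thus P'_i = P_i ⊕ C_i ⊕ C'_i.
P'[1]: 7 ⊕ 2 ⊕ F = A.
P'[2]: 3 ⊕ 1 ⊕ 6 = 4.
P'[3]: B ⊕ 8 ⊕ 8 = B.
P'[4]: 0 ⊕ 0 ⊕ 2 = 2.
P'[5]: 0 ⊕ 1 ⊕ 0 = 1.

P'[1] = A, P'[2] = 4, P'[3] = B, P'[4] = 2, P'[5] = 1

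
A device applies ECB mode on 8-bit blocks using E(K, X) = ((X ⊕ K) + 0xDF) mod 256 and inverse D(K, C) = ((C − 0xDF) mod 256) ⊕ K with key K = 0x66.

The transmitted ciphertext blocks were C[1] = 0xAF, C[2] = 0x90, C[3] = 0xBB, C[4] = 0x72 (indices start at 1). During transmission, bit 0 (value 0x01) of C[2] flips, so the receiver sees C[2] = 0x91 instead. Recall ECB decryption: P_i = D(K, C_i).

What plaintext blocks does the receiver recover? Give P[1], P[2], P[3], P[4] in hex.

Only C[2] changed, to 0x91. In ECB, a change in C_i affects only P_i. Decrypting the received ciphertext:
P[1]: D(K, 0xAF) = 0xB6.
P[2]: D(K, 0x91) = 0xD4.
P[3]: D(K, 0xBB) = 0xBA.
P[4]: D(K, 0x72) = 0xF5.
Blocks that differ from the original plaintext: P[2].

P[1] = 0xB6, P[2] = 0xD4, P[3] = 0xBA, P[4] = 0xF5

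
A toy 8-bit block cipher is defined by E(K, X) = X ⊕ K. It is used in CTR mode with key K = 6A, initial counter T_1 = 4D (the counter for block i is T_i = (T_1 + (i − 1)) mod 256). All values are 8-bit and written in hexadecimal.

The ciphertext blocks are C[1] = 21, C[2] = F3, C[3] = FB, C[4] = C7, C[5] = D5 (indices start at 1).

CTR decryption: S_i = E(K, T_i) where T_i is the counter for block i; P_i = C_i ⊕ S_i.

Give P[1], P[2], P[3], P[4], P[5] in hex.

P[1] = 06, P[2] = D7, P[3] = DE, P[4] = FD, P[5] = EE

P[1]: T = 4D, S = E(K, T) = 27; 21 ⊕ 27 = 06.
P[2]: T = 4E, S = E(K, T) = 24; F3 ⊕ 24 = D7.
P[3]: T = 4F, S = E(K, T) = 25; FB ⊕ 25 = DE.
P[4]: T = 50, S = E(K, T) = 3A; C7 ⊕ 3A = FD.
P[5]: T = 51, S = E(K, T) = 3B; D5 ⊕ 3B = EE.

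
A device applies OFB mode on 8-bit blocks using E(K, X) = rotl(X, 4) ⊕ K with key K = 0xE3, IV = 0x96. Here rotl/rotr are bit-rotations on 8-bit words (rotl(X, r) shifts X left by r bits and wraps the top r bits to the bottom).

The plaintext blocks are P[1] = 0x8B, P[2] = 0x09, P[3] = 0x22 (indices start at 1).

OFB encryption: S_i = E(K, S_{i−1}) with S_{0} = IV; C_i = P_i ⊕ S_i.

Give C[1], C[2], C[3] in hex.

C[1] = 0x01, C[2] = 0x42, C[3] = 0x75

C[1]: S = E(K, 0x96) = 0x8A; 0x8B ⊕ 0x8A = 0x01.
C[2]: S = E(K, 0x8A) = 0x4B; 0x09 ⊕ 0x4B = 0x42.
C[3]: S = E(K, 0x4B) = 0x57; 0x22 ⊕ 0x57 = 0x75.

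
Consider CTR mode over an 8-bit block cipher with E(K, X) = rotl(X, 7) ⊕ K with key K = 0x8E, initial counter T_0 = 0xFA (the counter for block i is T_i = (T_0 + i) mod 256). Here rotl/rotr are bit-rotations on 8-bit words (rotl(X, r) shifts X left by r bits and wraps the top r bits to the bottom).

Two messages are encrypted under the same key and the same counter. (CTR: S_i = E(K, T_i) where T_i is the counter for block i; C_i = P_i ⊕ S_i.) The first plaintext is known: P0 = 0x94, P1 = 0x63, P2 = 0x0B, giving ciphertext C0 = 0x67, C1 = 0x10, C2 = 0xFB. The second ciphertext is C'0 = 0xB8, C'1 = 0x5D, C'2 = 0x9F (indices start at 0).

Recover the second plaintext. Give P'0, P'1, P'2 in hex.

P'0 = 0x4B, P'1 = 0x2E, P'2 = 0x6F

In CTR with a reused counter, both messages share the same keystream S_i, so C_i ⊕ C'_i = P_i ⊕ P'_i and thus P'_i = P_i ⊕ C_i ⊕ C'_i.
P'0: 0x94 ⊕ 0x67 ⊕ 0xB8 = 0x4B.
P'1: 0x63 ⊕ 0x10 ⊕ 0x5D = 0x2E.
P'2: 0x0B ⊕ 0xFB ⊕ 0x9F = 0x6F.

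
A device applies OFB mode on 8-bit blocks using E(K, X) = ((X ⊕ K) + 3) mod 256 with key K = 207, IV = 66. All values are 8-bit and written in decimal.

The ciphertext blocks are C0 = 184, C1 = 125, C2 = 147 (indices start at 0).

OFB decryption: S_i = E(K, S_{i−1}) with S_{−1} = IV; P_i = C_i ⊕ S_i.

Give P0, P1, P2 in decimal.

P0 = 40, P1 = 31, P2 = 35

P0: S = E(K, 66) = 144; 184 ⊕ 144 = 40.
P1: S = E(K, 144) = 98; 125 ⊕ 98 = 31.
P2: S = E(K, 98) = 176; 147 ⊕ 176 = 35.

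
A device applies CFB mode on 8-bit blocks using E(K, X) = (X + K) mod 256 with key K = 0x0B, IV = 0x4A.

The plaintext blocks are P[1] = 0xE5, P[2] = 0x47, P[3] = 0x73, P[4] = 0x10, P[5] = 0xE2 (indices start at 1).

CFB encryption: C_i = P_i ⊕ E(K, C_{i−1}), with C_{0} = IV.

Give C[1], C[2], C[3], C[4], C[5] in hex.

C[1]: E(K, 0x4A) = 0x55; 0xE5 ⊕ 0x55 = 0xB0.
C[2]: E(K, 0xB0) = 0xBB; 0x47 ⊕ 0xBB = 0xFC.
C[3]: E(K, 0xFC) = 0x07; 0x73 ⊕ 0x07 = 0x74.
C[4]: E(K, 0x74) = 0x7F; 0x10 ⊕ 0x7F = 0x6F.
C[5]: E(K, 0x6F) = 0x7A; 0xE2 ⊕ 0x7A = 0x98.

C[1] = 0xB0, C[2] = 0xFC, C[3] = 0x74, C[4] = 0x6F, C[5] = 0x98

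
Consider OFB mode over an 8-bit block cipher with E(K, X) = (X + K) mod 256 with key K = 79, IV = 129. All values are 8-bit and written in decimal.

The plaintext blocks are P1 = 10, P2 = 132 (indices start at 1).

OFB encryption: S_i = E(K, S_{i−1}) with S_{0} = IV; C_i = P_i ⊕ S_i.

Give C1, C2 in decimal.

C1 = 218, C2 = 155

C1: S = E(K, 129) = 208; 10 ⊕ 208 = 218.
C2: S = E(K, 208) = 31; 132 ⊕ 31 = 155.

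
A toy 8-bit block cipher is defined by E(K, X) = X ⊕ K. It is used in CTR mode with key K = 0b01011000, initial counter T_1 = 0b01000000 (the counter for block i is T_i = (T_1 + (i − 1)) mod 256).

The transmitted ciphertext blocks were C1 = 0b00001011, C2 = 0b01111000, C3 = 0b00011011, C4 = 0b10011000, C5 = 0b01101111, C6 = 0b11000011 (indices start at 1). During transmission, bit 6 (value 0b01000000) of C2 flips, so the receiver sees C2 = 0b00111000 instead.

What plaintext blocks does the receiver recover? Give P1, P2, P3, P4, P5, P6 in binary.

CTR decryption: S_i = E(K, T_i) where T_i is the counter for block i; P_i = C_i ⊕ S_i.
Only C2 changed, to 0b00111000. In CTR, a change in C_i flips the same bit in P_i only; the keystream is unaffected. Decrypting the received ciphertext:
P1: T = 0b01000000, S = E(K, T) = 0b00011000; 0b00001011 ⊕ 0b00011000 = 0b00010011.
P2: T = 0b01000001, S = E(K, T) = 0b00011001; 0b00111000 ⊕ 0b00011001 = 0b00100001.
P3: T = 0b01000010, S = E(K, T) = 0b00011010; 0b00011011 ⊕ 0b00011010 = 0b00000001.
P4: T = 0b01000011, S = E(K, T) = 0b00011011; 0b10011000 ⊕ 0b00011011 = 0b10000011.
P5: T = 0b01000100, S = E(K, T) = 0b00011100; 0b01101111 ⊕ 0b00011100 = 0b01110011.
P6: T = 0b01000101, S = E(K, T) = 0b00011101; 0b11000011 ⊕ 0b00011101 = 0b11011110.
Blocks that differ from the original plaintext: P2.

P1 = 0b00010011, P2 = 0b00100001, P3 = 0b00000001, P4 = 0b10000011, P5 = 0b01110011, P6 = 0b11011110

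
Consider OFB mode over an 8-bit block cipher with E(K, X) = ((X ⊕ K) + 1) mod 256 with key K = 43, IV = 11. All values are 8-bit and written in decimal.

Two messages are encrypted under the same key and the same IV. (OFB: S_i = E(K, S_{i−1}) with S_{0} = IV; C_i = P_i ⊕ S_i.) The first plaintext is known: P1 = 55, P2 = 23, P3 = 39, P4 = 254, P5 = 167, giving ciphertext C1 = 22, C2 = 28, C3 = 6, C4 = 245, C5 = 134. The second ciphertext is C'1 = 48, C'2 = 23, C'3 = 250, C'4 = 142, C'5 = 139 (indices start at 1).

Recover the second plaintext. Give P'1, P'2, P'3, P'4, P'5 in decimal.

P'1 = 17, P'2 = 28, P'3 = 219, P'4 = 133, P'5 = 170

In OFB with a reused IV, both messages share the same keystream S_i, so C_i ⊕ C'_i = P_i ⊕ P'_i and thus P'_i = P_i ⊕ C_i ⊕ C'_i.
P'1: 55 ⊕ 22 ⊕ 48 = 17.
P'2: 23 ⊕ 28 ⊕ 23 = 28.
P'3: 39 ⊕ 6 ⊕ 250 = 219.
P'4: 254 ⊕ 245 ⊕ 142 = 133.
P'5: 167 ⊕ 134 ⊕ 139 = 170.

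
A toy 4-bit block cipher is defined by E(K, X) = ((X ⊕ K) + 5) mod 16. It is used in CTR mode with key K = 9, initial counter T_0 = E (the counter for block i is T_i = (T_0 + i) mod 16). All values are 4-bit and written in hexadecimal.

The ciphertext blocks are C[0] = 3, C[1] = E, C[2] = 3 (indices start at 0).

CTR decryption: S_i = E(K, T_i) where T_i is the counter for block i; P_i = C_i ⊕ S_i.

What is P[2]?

P[2] = D

P[2]: T = 0, S = E(K, T) = E; 3 ⊕ E = D.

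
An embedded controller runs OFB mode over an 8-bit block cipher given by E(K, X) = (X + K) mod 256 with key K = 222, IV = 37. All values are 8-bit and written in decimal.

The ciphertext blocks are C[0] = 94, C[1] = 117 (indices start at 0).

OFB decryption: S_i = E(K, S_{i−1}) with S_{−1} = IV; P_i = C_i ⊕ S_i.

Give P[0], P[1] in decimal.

P[0] = 93, P[1] = 148

P[0]: S = E(K, 37) = 3; 94 ⊕ 3 = 93.
P[1]: S = E(K, 3) = 225; 117 ⊕ 225 = 148.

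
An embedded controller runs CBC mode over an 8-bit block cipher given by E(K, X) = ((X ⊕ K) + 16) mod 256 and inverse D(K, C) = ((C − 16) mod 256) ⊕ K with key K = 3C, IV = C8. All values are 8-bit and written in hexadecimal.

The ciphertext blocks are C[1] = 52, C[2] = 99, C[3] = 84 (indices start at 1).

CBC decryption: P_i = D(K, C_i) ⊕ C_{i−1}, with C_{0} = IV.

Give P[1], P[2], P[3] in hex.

P[1]: D(K, 52) = 00; 00 ⊕ C8 = C8.
P[2]: D(K, 99) = BF; BF ⊕ 52 = ED.
P[3]: D(K, 84) = 52; 52 ⊕ 99 = CB.

P[1] = C8, P[2] = ED, P[3] = CB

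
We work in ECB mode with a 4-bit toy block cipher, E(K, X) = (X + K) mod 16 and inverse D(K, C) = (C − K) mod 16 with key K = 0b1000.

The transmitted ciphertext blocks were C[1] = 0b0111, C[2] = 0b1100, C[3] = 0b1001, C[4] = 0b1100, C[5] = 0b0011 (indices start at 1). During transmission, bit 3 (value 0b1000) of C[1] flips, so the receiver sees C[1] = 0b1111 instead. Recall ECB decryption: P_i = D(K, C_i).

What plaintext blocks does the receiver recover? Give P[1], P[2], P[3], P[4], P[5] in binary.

Only C[1] changed, to 0b1111. In ECB, a change in C_i affects only P_i. Decrypting the received ciphertext:
P[1]: D(K, 0b1111) = 0b0111.
P[2]: D(K, 0b1100) = 0b0100.
P[3]: D(K, 0b1001) = 0b0001.
P[4]: D(K, 0b1100) = 0b0100.
P[5]: D(K, 0b0011) = 0b1011.
Blocks that differ from the original plaintext: P[1].

P[1] = 0b0111, P[2] = 0b0100, P[3] = 0b0001, P[4] = 0b0100, P[5] = 0b1011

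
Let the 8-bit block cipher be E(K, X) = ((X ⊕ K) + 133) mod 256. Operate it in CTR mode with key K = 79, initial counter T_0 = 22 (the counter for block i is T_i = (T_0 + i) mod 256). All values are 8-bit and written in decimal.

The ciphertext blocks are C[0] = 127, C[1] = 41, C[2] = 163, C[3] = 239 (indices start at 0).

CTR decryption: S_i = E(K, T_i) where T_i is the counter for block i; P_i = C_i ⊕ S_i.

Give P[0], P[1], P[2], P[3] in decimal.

P[0]: T = 22, S = E(K, T) = 222; 127 ⊕ 222 = 161.
P[1]: T = 23, S = E(K, T) = 221; 41 ⊕ 221 = 244.
P[2]: T = 24, S = E(K, T) = 220; 163 ⊕ 220 = 127.
P[3]: T = 25, S = E(K, T) = 219; 239 ⊕ 219 = 52.

P[0] = 161, P[1] = 244, P[2] = 127, P[3] = 52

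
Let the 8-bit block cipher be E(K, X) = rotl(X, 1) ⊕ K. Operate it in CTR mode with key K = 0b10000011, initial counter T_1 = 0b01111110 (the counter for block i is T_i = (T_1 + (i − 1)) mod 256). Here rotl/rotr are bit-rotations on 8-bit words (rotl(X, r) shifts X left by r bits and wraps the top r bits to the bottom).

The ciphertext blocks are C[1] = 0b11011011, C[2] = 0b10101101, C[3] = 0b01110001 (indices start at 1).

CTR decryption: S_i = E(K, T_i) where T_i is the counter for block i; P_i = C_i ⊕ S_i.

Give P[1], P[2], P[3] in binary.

P[1]: T = 0b01111110, S = E(K, T) = 0b01111111; 0b11011011 ⊕ 0b01111111 = 0b10100100.
P[2]: T = 0b01111111, S = E(K, T) = 0b01111101; 0b10101101 ⊕ 0b01111101 = 0b11010000.
P[3]: T = 0b10000000, S = E(K, T) = 0b10000010; 0b01110001 ⊕ 0b10000010 = 0b11110011.

P[1] = 0b10100100, P[2] = 0b11010000, P[3] = 0b11110011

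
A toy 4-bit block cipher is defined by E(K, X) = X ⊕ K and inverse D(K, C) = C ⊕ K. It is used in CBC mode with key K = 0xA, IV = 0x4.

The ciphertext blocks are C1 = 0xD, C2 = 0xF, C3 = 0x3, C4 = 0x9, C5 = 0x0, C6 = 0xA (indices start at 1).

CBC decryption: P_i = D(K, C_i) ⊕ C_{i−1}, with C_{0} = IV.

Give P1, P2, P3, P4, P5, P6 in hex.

P1 = 0x3, P2 = 0x8, P3 = 0x6, P4 = 0x0, P5 = 0x3, P6 = 0x0

P1: D(K, 0xD) = 0x7; 0x7 ⊕ 0x4 = 0x3.
P2: D(K, 0xF) = 0x5; 0x5 ⊕ 0xD = 0x8.
P3: D(K, 0x3) = 0x9; 0x9 ⊕ 0xF = 0x6.
P4: D(K, 0x9) = 0x3; 0x3 ⊕ 0x3 = 0x0.
P5: D(K, 0x0) = 0xA; 0xA ⊕ 0x9 = 0x3.
P6: D(K, 0xA) = 0x0; 0x0 ⊕ 0x0 = 0x0.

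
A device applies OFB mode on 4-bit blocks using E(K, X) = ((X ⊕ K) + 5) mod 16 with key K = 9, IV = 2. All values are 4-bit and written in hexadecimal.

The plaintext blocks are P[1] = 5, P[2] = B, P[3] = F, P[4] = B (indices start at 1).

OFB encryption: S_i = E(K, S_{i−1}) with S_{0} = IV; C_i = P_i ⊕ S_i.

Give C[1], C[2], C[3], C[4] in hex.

C[1]: S = E(K, 2) = 0; 5 ⊕ 0 = 5.
C[2]: S = E(K, 0) = E; B ⊕ E = 5.
C[3]: S = E(K, E) = C; F ⊕ C = 3.
C[4]: S = E(K, C) = A; B ⊕ A = 1.

C[1] = 5, C[2] = 5, C[3] = 3, C[4] = 1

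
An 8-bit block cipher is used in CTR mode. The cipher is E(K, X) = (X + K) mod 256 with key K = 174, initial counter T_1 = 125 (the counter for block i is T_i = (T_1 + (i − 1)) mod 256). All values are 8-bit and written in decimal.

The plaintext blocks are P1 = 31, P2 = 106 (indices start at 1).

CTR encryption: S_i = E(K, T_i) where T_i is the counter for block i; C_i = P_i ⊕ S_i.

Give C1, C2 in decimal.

C1: T = 125, S = E(K, T) = 43; 31 ⊕ 43 = 52.
C2: T = 126, S = E(K, T) = 44; 106 ⊕ 44 = 70.

C1 = 52, C2 = 70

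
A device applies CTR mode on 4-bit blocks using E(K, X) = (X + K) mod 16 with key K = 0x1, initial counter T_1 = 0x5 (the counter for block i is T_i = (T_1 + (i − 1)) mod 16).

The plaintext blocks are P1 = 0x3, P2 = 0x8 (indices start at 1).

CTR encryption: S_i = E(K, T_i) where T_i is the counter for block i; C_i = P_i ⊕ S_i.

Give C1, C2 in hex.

C1: T = 0x5, S = E(K, T) = 0x6; 0x3 ⊕ 0x6 = 0x5.
C2: T = 0x6, S = E(K, T) = 0x7; 0x8 ⊕ 0x7 = 0xF.

C1 = 0x5, C2 = 0xF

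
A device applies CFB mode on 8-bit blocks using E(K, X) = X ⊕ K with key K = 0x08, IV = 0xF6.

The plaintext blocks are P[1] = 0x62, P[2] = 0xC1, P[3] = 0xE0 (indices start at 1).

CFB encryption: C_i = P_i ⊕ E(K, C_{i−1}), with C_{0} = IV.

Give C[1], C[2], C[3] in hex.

C[1]: E(K, 0xF6) = 0xFE; 0x62 ⊕ 0xFE = 0x9C.
C[2]: E(K, 0x9C) = 0x94; 0xC1 ⊕ 0x94 = 0x55.
C[3]: E(K, 0x55) = 0x5D; 0xE0 ⊕ 0x5D = 0xBD.

C[1] = 0x9C, C[2] = 0x55, C[3] = 0xBD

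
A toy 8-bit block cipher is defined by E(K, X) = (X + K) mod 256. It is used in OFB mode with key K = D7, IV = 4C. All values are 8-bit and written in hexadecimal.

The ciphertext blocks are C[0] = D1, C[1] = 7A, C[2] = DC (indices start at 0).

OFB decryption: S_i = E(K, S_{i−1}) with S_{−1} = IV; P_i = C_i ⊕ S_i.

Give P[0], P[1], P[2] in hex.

P[0]: S = E(K, 4C) = 23; D1 ⊕ 23 = F2.
P[1]: S = E(K, 23) = FA; 7A ⊕ FA = 80.
P[2]: S = E(K, FA) = D1; DC ⊕ D1 = 0D.

P[0] = F2, P[1] = 80, P[2] = 0D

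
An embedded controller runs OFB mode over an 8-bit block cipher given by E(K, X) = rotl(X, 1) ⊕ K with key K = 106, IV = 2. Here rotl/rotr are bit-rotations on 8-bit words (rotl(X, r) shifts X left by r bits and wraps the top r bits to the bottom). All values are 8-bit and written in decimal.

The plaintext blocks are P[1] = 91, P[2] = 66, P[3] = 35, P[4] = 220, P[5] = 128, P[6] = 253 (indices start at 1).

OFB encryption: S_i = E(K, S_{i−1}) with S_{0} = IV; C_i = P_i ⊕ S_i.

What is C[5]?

C[5] = 34

C[1]: S = E(K, 2) = 110; 91 ⊕ 110 = 53.
C[2]: S = E(K, 110) = 182; 66 ⊕ 182 = 244.
C[3]: S = E(K, 182) = 7; 35 ⊕ 7 = 36.
C[4]: S = E(K, 7) = 100; 220 ⊕ 100 = 184.
C[5]: S = E(K, 100) = 162; 128 ⊕ 162 = 34.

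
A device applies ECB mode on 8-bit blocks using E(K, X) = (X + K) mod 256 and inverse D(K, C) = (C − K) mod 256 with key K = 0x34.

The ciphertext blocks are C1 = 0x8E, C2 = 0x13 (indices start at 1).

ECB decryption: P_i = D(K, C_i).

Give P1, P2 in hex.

P1: D(K, 0x8E) = 0x5A.
P2: D(K, 0x13) = 0xDF.

P1 = 0x5A, P2 = 0xDF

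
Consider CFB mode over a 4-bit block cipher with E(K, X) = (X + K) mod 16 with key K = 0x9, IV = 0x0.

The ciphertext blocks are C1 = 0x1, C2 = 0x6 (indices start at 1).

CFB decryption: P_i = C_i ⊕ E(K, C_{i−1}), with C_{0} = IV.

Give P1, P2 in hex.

P1: E(K, 0x0) = 0x9; 0x1 ⊕ 0x9 = 0x8.
P2: E(K, 0x1) = 0xA; 0x6 ⊕ 0xA = 0xC.

P1 = 0x8, P2 = 0xC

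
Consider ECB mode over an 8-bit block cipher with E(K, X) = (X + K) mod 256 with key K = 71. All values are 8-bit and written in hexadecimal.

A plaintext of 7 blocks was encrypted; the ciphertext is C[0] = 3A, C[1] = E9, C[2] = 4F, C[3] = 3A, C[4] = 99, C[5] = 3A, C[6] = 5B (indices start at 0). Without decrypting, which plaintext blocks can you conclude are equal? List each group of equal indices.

ECB encrypts each block independently with the same key, so equal ciphertext blocks imply equal plaintext blocks.
C[0] = C[3] = C[5] = 3A, so P[0] = P[3] = P[5].

P[0] = P[3] = P[5]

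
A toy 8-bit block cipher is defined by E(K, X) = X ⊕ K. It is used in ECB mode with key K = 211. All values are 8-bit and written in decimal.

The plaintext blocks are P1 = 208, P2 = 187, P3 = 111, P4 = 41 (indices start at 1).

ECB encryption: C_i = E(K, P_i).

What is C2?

C2: E(K, 187) = 104.

C2 = 104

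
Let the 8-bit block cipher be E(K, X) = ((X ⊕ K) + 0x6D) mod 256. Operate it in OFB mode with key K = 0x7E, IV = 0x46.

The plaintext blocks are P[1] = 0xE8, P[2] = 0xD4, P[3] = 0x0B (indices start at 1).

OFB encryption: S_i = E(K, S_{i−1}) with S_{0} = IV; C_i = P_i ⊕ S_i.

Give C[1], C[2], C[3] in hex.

C[1]: S = E(K, 0x46) = 0xA5; 0xE8 ⊕ 0xA5 = 0x4D.
C[2]: S = E(K, 0xA5) = 0x48; 0xD4 ⊕ 0x48 = 0x9C.
C[3]: S = E(K, 0x48) = 0xA3; 0x0B ⊕ 0xA3 = 0xA8.

C[1] = 0x4D, C[2] = 0x9C, C[3] = 0xA8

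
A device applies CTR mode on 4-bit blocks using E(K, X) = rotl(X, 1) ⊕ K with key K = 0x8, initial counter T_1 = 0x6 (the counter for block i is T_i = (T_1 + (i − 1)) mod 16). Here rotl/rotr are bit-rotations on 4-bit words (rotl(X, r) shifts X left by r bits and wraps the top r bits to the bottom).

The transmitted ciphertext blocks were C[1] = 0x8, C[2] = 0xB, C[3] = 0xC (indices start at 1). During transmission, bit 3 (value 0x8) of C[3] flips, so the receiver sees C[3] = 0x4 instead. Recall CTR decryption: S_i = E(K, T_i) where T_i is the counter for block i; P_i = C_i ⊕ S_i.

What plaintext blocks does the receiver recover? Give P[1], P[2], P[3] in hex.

Only C[3] changed, to 0x4. In CTR, a change in C_i flips the same bit in P_i only; the keystream is unaffected. Decrypting the received ciphertext:
P[1]: T = 0x6, S = E(K, T) = 0x4; 0x8 ⊕ 0x4 = 0xC.
P[2]: T = 0x7, S = E(K, T) = 0x6; 0xB ⊕ 0x6 = 0xD.
P[3]: T = 0x8, S = E(K, T) = 0x9; 0x4 ⊕ 0x9 = 0xD.
Blocks that differ from the original plaintext: P[3].

P[1] = 0xC, P[2] = 0xD, P[3] = 0xD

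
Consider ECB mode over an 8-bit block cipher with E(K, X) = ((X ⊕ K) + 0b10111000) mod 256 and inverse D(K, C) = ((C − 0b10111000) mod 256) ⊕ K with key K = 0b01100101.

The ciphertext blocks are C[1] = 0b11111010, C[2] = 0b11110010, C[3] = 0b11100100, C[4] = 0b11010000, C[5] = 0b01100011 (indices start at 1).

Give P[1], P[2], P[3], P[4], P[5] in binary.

ECB decryption: P_i = D(K, C_i).
P[1]: D(K, 0b11111010) = 0b00100111.
P[2]: D(K, 0b11110010) = 0b01011111.
P[3]: D(K, 0b11100100) = 0b01001001.
P[4]: D(K, 0b11010000) = 0b01111101.
P[5]: D(K, 0b01100011) = 0b11001110.

P[1] = 0b00100111, P[2] = 0b01011111, P[3] = 0b01001001, P[4] = 0b01111101, P[5] = 0b11001110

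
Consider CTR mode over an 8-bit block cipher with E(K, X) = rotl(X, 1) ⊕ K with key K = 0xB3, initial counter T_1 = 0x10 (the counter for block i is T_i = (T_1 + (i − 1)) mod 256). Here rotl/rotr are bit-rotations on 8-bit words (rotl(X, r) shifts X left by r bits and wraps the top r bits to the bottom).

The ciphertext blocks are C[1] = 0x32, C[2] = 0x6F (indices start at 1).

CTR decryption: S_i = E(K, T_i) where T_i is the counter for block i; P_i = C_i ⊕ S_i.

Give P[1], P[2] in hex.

P[1]: T = 0x10, S = E(K, T) = 0x93; 0x32 ⊕ 0x93 = 0xA1.
P[2]: T = 0x11, S = E(K, T) = 0x91; 0x6F ⊕ 0x91 = 0xFE.

P[1] = 0xA1, P[2] = 0xFE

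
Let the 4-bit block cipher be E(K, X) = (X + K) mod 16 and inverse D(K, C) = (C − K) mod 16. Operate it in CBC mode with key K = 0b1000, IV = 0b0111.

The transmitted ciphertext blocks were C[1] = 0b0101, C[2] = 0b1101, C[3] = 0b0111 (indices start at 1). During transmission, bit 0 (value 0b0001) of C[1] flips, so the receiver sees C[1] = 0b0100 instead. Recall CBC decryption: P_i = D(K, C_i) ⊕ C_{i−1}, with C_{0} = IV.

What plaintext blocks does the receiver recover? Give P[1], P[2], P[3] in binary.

Only C[1] changed, to 0b0100. In CBC, a change in C_i garbles P_i and flips the same bit in P_{i+1}. Decrypting the received ciphertext:
P[1]: D(K, 0b0100) = 0b1100; 0b1100 ⊕ 0b0111 = 0b1011.
P[2]: D(K, 0b1101) = 0b0101; 0b0101 ⊕ 0b0100 = 0b0001.
P[3]: D(K, 0b0111) = 0b1111; 0b1111 ⊕ 0b1101 = 0b0010.
Blocks that differ from the original plaintext: P[1], P[2].

P[1] = 0b1011, P[2] = 0b0001, P[3] = 0b0010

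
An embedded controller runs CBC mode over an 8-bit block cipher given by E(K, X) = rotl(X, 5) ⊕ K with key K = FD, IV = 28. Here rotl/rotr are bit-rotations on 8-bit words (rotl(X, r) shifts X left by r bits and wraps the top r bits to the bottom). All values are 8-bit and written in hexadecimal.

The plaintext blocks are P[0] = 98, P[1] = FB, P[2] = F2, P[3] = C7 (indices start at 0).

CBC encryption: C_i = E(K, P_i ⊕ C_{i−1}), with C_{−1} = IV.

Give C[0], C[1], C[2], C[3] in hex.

C[0]: P[0] ⊕ 28 = B0; E(K, B0) = EB.
C[1]: P[1] ⊕ EB = 10; E(K, 10) = FF.
C[2]: P[2] ⊕ FF = 0D; E(K, 0D) = 5C.
C[3]: P[3] ⊕ 5C = 9B; E(K, 9B) = 8E.

C[0] = EB, C[1] = FF, C[2] = 5C, C[3] = 8E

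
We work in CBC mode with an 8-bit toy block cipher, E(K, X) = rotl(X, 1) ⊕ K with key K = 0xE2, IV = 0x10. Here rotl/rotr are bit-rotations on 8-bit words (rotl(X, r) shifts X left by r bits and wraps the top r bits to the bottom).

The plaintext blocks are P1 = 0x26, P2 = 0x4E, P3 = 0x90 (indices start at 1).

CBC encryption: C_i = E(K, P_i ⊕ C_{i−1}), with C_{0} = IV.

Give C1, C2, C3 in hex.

C1 = 0x8E, C2 = 0x63, C3 = 0x05

C1: P1 ⊕ 0x10 = 0x36; E(K, 0x36) = 0x8E.
C2: P2 ⊕ 0x8E = 0xC0; E(K, 0xC0) = 0x63.
C3: P3 ⊕ 0x63 = 0xF3; E(K, 0xF3) = 0x05.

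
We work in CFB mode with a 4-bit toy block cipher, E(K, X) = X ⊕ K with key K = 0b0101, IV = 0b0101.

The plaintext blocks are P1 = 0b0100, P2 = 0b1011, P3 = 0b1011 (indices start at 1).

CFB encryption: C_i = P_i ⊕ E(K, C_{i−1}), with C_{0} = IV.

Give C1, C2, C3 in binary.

C1: E(K, 0b0101) = 0b0000; 0b0100 ⊕ 0b0000 = 0b0100.
C2: E(K, 0b0100) = 0b0001; 0b1011 ⊕ 0b0001 = 0b1010.
C3: E(K, 0b1010) = 0b1111; 0b1011 ⊕ 0b1111 = 0b0100.

C1 = 0b0100, C2 = 0b1010, C3 = 0b0100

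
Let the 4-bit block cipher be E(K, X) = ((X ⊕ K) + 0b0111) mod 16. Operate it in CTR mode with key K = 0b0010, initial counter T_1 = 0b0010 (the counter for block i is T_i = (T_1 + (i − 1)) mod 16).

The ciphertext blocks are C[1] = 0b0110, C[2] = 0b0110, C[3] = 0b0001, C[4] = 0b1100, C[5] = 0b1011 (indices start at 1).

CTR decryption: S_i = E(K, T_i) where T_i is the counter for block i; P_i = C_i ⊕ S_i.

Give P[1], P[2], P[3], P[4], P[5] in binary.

P[1] = 0b0001, P[2] = 0b1110, P[3] = 0b1100, P[4] = 0b0010, P[5] = 0b0000

P[1]: T = 0b0010, S = E(K, T) = 0b0111; 0b0110 ⊕ 0b0111 = 0b0001.
P[2]: T = 0b0011, S = E(K, T) = 0b1000; 0b0110 ⊕ 0b1000 = 0b1110.
P[3]: T = 0b0100, S = E(K, T) = 0b1101; 0b0001 ⊕ 0b1101 = 0b1100.
P[4]: T = 0b0101, S = E(K, T) = 0b1110; 0b1100 ⊕ 0b1110 = 0b0010.
P[5]: T = 0b0110, S = E(K, T) = 0b1011; 0b1011 ⊕ 0b1011 = 0b0000.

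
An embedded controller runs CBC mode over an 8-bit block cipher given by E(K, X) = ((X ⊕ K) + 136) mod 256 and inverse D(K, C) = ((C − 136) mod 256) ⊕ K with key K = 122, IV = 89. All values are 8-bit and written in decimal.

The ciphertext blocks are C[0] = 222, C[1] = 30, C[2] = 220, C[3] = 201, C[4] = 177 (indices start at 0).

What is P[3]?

P[3] = 231

CBC decryption: P_i = D(K, C_i) ⊕ C_{i−1}, with C_{−1} = IV.
P[3]: D(K, 201) = 59; 59 ⊕ 220 = 231.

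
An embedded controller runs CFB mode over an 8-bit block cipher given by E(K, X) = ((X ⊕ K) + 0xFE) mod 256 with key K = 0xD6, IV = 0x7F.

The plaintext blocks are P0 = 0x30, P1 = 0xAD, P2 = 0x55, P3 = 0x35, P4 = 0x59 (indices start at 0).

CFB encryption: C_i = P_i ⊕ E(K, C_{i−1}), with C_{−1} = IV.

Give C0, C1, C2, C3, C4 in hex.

C0: E(K, 0x7F) = 0xA7; 0x30 ⊕ 0xA7 = 0x97.
C1: E(K, 0x97) = 0x3F; 0xAD ⊕ 0x3F = 0x92.
C2: E(K, 0x92) = 0x42; 0x55 ⊕ 0x42 = 0x17.
C3: E(K, 0x17) = 0xBF; 0x35 ⊕ 0xBF = 0x8A.
C4: E(K, 0x8A) = 0x5A; 0x59 ⊕ 0x5A = 0x03.

C0 = 0x97, C1 = 0x92, C2 = 0x17, C3 = 0x8A, C4 = 0x03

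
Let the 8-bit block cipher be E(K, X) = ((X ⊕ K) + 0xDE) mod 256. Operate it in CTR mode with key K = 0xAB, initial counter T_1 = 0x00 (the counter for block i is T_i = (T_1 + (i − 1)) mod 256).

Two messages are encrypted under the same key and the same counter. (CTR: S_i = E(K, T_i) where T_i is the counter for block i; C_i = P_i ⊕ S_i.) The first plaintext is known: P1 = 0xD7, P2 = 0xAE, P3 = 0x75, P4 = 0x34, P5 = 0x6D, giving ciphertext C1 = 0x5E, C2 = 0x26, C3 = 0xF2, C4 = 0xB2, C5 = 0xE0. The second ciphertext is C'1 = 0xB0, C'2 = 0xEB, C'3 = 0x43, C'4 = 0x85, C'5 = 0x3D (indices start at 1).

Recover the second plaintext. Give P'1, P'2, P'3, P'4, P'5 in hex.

P'1 = 0x39, P'2 = 0x63, P'3 = 0xC4, P'4 = 0x03, P'5 = 0xB0

In CTR with a reused counter, both messages share the same keystream S_i, so C_i ⊕ C'_i = P_i ⊕ P'_i and thus P'_i = P_i ⊕ C_i ⊕ C'_i.
P'1: 0xD7 ⊕ 0x5E ⊕ 0xB0 = 0x39.
P'2: 0xAE ⊕ 0x26 ⊕ 0xEB = 0x63.
P'3: 0x75 ⊕ 0xF2 ⊕ 0x43 = 0xC4.
P'4: 0x34 ⊕ 0xB2 ⊕ 0x85 = 0x03.
P'5: 0x6D ⊕ 0xE0 ⊕ 0x3D = 0xB0.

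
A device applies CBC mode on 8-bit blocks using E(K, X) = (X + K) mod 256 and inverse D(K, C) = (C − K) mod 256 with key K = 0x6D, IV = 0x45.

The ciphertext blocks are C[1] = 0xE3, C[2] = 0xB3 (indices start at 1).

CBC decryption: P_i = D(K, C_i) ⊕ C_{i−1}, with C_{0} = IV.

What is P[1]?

P[1]: D(K, 0xE3) = 0x76; 0x76 ⊕ 0x45 = 0x33.

P[1] = 0x33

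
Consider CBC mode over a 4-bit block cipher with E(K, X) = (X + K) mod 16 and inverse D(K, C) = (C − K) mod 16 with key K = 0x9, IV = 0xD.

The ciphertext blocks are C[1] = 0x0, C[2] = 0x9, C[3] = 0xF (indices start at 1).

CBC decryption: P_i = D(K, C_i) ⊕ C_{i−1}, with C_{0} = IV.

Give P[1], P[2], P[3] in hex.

P[1]: D(K, 0x0) = 0x7; 0x7 ⊕ 0xD = 0xA.
P[2]: D(K, 0x9) = 0x0; 0x0 ⊕ 0x0 = 0x0.
P[3]: D(K, 0xF) = 0x6; 0x6 ⊕ 0x9 = 0xF.

P[1] = 0xA, P[2] = 0x0, P[3] = 0xF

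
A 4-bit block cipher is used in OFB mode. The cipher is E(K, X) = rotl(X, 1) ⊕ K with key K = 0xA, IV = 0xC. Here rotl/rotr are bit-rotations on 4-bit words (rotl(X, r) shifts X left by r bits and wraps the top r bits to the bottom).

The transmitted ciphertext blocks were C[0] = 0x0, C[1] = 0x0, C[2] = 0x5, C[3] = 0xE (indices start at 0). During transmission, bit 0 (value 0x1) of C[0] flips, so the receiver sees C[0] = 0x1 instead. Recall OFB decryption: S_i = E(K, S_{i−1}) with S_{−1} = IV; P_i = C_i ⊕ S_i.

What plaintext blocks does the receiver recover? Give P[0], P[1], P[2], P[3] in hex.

Only C[0] changed, to 0x1. In OFB, a change in C_i flips the same bit in P_i only; the keystream is unaffected. Decrypting the received ciphertext:
P[0]: S = E(K, 0xC) = 0x3; 0x1 ⊕ 0x3 = 0x2.
P[1]: S = E(K, 0x3) = 0xC; 0x0 ⊕ 0xC = 0xC.
P[2]: S = E(K, 0xC) = 0x3; 0x5 ⊕ 0x3 = 0x6.
P[3]: S = E(K, 0x3) = 0xC; 0xE ⊕ 0xC = 0x2.
Blocks that differ from the original plaintext: P[0].

P[0] = 0x2, P[1] = 0xC, P[2] = 0x6, P[3] = 0x2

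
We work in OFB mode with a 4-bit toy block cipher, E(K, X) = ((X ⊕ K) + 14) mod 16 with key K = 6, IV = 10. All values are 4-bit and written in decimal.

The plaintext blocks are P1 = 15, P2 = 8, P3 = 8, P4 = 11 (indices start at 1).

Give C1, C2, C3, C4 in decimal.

C1 = 5, C2 = 2, C3 = 2, C4 = 1

OFB encryption: S_i = E(K, S_{i−1}) with S_{0} = IV; C_i = P_i ⊕ S_i.
C1: S = E(K, 10) = 10; 15 ⊕ 10 = 5.
C2: S = E(K, 10) = 10; 8 ⊕ 10 = 2.
C3: S = E(K, 10) = 10; 8 ⊕ 10 = 2.
C4: S = E(K, 10) = 10; 11 ⊕ 10 = 1.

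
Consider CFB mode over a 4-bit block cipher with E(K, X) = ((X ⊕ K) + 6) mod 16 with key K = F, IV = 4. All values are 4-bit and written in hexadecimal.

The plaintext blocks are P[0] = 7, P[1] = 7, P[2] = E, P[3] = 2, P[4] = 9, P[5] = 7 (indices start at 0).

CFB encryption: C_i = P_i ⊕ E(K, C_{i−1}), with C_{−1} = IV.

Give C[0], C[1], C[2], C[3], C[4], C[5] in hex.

C[0]: E(K, 4) = 1; 7 ⊕ 1 = 6.
C[1]: E(K, 6) = F; 7 ⊕ F = 8.
C[2]: E(K, 8) = D; E ⊕ D = 3.
C[3]: E(K, 3) = 2; 2 ⊕ 2 = 0.
C[4]: E(K, 0) = 5; 9 ⊕ 5 = C.
C[5]: E(K, C) = 9; 7 ⊕ 9 = E.

C[0] = 6, C[1] = 8, C[2] = 3, C[3] = 0, C[4] = C, C[5] = E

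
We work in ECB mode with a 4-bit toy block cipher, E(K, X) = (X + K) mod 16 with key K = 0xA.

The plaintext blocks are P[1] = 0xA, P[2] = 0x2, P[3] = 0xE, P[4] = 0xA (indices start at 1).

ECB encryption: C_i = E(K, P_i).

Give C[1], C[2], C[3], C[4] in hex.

C[1]: E(K, 0xA) = 0x4.
C[2]: E(K, 0x2) = 0xC.
C[3]: E(K, 0xE) = 0x8.
C[4]: E(K, 0xA) = 0x4.

C[1] = 0x4, C[2] = 0xC, C[3] = 0x8, C[4] = 0x4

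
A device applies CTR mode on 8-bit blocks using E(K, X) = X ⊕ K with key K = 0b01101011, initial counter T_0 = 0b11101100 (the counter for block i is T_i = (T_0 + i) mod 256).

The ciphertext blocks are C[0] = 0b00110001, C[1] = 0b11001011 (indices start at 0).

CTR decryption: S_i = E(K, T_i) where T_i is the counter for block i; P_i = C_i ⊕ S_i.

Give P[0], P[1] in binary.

P[0] = 0b10110110, P[1] = 0b01001101

P[0]: T = 0b11101100, S = E(K, T) = 0b10000111; 0b00110001 ⊕ 0b10000111 = 0b10110110.
P[1]: T = 0b11101101, S = E(K, T) = 0b10000110; 0b11001011 ⊕ 0b10000110 = 0b01001101.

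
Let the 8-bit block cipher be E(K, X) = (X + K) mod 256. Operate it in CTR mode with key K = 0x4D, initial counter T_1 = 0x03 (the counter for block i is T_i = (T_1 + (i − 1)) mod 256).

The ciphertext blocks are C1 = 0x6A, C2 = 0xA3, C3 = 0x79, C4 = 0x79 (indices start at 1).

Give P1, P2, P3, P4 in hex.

CTR decryption: S_i = E(K, T_i) where T_i is the counter for block i; P_i = C_i ⊕ S_i.
P1: T = 0x03, S = E(K, T) = 0x50; 0x6A ⊕ 0x50 = 0x3A.
P2: T = 0x04, S = E(K, T) = 0x51; 0xA3 ⊕ 0x51 = 0xF2.
P3: T = 0x05, S = E(K, T) = 0x52; 0x79 ⊕ 0x52 = 0x2B.
P4: T = 0x06, S = E(K, T) = 0x53; 0x79 ⊕ 0x53 = 0x2A.

P1 = 0x3A, P2 = 0xF2, P3 = 0x2B, P4 = 0x2A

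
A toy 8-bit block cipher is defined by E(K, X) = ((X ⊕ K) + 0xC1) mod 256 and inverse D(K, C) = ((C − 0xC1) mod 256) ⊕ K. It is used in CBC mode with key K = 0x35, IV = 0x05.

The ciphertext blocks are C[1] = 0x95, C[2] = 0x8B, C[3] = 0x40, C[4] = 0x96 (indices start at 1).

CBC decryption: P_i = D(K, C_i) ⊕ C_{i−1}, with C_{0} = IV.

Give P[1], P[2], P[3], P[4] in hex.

P[1] = 0xE4, P[2] = 0x6A, P[3] = 0xC1, P[4] = 0xA0

P[1]: D(K, 0x95) = 0xE1; 0xE1 ⊕ 0x05 = 0xE4.
P[2]: D(K, 0x8B) = 0xFF; 0xFF ⊕ 0x95 = 0x6A.
P[3]: D(K, 0x40) = 0x4A; 0x4A ⊕ 0x8B = 0xC1.
P[4]: D(K, 0x96) = 0xE0; 0xE0 ⊕ 0x40 = 0xA0.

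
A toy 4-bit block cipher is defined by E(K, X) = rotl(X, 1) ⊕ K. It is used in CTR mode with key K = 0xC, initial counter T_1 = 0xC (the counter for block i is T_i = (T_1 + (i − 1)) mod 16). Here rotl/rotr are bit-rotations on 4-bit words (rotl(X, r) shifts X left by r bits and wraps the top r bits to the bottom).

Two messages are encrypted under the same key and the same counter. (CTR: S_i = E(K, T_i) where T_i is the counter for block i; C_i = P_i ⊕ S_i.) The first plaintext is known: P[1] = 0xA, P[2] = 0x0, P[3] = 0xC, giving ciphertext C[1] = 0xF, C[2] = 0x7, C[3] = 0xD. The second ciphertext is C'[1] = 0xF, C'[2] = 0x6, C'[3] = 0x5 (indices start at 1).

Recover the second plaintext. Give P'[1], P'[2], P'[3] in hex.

In CTR with a reused counter, both messages share the same keystream S_i, so C_i ⊕ C'_i = P_i ⊕ P'_i and thus P'_i = P_i ⊕ C_i ⊕ C'_i.
P'[1]: 0xA ⊕ 0xF ⊕ 0xF = 0xA.
P'[2]: 0x0 ⊕ 0x7 ⊕ 0x6 = 0x1.
P'[3]: 0xC ⊕ 0xD ⊕ 0x5 = 0x4.

P'[1] = 0xA, P'[2] = 0x1, P'[3] = 0x4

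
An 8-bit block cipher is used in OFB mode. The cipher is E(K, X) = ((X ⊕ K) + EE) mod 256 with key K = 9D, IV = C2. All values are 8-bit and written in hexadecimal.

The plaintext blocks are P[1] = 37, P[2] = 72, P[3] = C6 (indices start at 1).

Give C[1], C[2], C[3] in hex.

C[1] = 7A, C[2] = CC, C[3] = D7

OFB encryption: S_i = E(K, S_{i−1}) with S_{0} = IV; C_i = P_i ⊕ S_i.
C[1]: S = E(K, C2) = 4D; 37 ⊕ 4D = 7A.
C[2]: S = E(K, 4D) = BE; 72 ⊕ BE = CC.
C[3]: S = E(K, BE) = 11; C6 ⊕ 11 = D7.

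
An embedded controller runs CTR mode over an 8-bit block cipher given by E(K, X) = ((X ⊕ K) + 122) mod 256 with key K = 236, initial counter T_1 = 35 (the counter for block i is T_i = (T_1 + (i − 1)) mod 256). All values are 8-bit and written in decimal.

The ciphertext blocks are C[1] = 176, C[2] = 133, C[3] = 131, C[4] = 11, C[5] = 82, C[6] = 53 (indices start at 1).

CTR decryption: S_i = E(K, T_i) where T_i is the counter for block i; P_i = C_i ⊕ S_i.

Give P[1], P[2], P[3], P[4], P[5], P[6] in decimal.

P[1] = 249, P[2] = 199, P[3] = 192, P[4] = 79, P[5] = 23, P[6] = 11

P[1]: T = 35, S = E(K, T) = 73; 176 ⊕ 73 = 249.
P[2]: T = 36, S = E(K, T) = 66; 133 ⊕ 66 = 199.
P[3]: T = 37, S = E(K, T) = 67; 131 ⊕ 67 = 192.
P[4]: T = 38, S = E(K, T) = 68; 11 ⊕ 68 = 79.
P[5]: T = 39, S = E(K, T) = 69; 82 ⊕ 69 = 23.
P[6]: T = 40, S = E(K, T) = 62; 53 ⊕ 62 = 11.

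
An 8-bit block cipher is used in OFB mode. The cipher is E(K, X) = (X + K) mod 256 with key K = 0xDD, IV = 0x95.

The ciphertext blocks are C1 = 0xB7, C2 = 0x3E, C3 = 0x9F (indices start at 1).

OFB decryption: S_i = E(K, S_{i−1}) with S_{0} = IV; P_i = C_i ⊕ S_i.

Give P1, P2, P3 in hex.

P1: S = E(K, 0x95) = 0x72; 0xB7 ⊕ 0x72 = 0xC5.
P2: S = E(K, 0x72) = 0x4F; 0x3E ⊕ 0x4F = 0x71.
P3: S = E(K, 0x4F) = 0x2C; 0x9F ⊕ 0x2C = 0xB3.

P1 = 0xC5, P2 = 0x71, P3 = 0xB3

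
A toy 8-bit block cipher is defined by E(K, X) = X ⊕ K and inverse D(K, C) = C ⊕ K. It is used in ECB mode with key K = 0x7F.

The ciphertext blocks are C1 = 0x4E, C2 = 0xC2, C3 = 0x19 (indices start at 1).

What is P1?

ECB decryption: P_i = D(K, C_i).
P1: D(K, 0x4E) = 0x31.

P1 = 0x31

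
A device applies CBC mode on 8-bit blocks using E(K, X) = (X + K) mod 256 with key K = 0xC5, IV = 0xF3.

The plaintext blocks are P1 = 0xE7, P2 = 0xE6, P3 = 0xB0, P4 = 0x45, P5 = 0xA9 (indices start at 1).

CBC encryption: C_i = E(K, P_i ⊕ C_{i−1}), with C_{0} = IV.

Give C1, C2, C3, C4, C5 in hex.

C1: P1 ⊕ 0xF3 = 0x14; E(K, 0x14) = 0xD9.
C2: P2 ⊕ 0xD9 = 0x3F; E(K, 0x3F) = 0x04.
C3: P3 ⊕ 0x04 = 0xB4; E(K, 0xB4) = 0x79.
C4: P4 ⊕ 0x79 = 0x3C; E(K, 0x3C) = 0x01.
C5: P5 ⊕ 0x01 = 0xA8; E(K, 0xA8) = 0x6D.

C1 = 0xD9, C2 = 0x04, C3 = 0x79, C4 = 0x01, C5 = 0x6D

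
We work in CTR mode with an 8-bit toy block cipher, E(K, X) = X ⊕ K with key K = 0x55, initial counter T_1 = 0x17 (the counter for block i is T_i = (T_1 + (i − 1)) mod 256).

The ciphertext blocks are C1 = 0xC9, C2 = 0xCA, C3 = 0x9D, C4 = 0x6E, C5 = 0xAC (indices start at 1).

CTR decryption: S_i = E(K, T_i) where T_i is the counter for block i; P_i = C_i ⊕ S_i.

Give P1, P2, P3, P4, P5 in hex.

P1 = 0x8B, P2 = 0x87, P3 = 0xD1, P4 = 0x21, P5 = 0xE2

P1: T = 0x17, S = E(K, T) = 0x42; 0xC9 ⊕ 0x42 = 0x8B.
P2: T = 0x18, S = E(K, T) = 0x4D; 0xCA ⊕ 0x4D = 0x87.
P3: T = 0x19, S = E(K, T) = 0x4C; 0x9D ⊕ 0x4C = 0xD1.
P4: T = 0x1A, S = E(K, T) = 0x4F; 0x6E ⊕ 0x4F = 0x21.
P5: T = 0x1B, S = E(K, T) = 0x4E; 0xAC ⊕ 0x4E = 0xE2.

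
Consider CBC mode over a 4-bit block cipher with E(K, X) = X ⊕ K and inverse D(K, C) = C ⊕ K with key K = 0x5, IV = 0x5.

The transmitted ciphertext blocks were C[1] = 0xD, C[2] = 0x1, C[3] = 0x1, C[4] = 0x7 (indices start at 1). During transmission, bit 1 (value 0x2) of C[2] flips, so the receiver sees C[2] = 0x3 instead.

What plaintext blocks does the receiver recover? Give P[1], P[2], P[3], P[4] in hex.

CBC decryption: P_i = D(K, C_i) ⊕ C_{i−1}, with C_{0} = IV.
Only C[2] changed, to 0x3. In CBC, a change in C_i garbles P_i and flips the same bit in P_{i+1}. Decrypting the received ciphertext:
P[1]: D(K, 0xD) = 0x8; 0x8 ⊕ 0x5 = 0xD.
P[2]: D(K, 0x3) = 0x6; 0x6 ⊕ 0xD = 0xB.
P[3]: D(K, 0x1) = 0x4; 0x4 ⊕ 0x3 = 0x7.
P[4]: D(K, 0x7) = 0x2; 0x2 ⊕ 0x1 = 0x3.
Blocks that differ from the original plaintext: P[2], P[3].

P[1] = 0xD, P[2] = 0xB, P[3] = 0x7, P[4] = 0x3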